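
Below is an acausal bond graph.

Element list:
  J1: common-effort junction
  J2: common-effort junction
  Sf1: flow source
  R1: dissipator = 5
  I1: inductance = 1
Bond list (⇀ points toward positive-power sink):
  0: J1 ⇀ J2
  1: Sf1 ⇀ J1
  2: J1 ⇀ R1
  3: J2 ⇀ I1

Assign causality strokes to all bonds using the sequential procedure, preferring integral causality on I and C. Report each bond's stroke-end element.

bond 1 →Sf1  (Sf1 fixes flow; stroke at Sf1)
bond 3 →I1  (I1: I, integral causality)
bond 0 →J2  (closing 0-jn rule on J2)
bond 2 →J1  (only one effort-in slot at J1)

bond 0 stroke at J2
bond 1 stroke at Sf1
bond 2 stroke at J1
bond 3 stroke at I1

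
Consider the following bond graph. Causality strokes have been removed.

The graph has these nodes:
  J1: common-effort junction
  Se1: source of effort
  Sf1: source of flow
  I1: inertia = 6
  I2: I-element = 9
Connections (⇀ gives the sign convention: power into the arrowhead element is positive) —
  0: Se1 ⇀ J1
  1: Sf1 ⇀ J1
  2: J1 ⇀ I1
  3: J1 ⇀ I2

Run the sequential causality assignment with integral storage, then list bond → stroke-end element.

β0 stroke→J1
β1 stroke→Sf1
β2 stroke→I1
β3 stroke→I2

β0 →J1  (Se1: effort source, stroke at far end)
β1 →Sf1  (source Sf1 imposes f)
β2 →I1  (0-jn J1 has e-setter on 0)
β3 →I2  (0-jn J1 has e-setter on 0)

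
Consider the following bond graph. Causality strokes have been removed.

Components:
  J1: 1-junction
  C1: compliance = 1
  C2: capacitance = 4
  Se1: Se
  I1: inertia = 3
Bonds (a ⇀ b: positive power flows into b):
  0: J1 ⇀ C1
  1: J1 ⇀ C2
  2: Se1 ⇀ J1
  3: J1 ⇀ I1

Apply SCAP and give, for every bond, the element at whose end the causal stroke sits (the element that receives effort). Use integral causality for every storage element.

bond 2 stroke→J1  (Se1 (Se) sets effort on bond)
bond 0 stroke→J1  (prefer integral on C1)
bond 1 stroke→J1  (prefer integral on C2)
bond 3 stroke→I1  (only one flow-in slot at J1)

β0 stroke→J1
β1 stroke→J1
β2 stroke→J1
β3 stroke→I1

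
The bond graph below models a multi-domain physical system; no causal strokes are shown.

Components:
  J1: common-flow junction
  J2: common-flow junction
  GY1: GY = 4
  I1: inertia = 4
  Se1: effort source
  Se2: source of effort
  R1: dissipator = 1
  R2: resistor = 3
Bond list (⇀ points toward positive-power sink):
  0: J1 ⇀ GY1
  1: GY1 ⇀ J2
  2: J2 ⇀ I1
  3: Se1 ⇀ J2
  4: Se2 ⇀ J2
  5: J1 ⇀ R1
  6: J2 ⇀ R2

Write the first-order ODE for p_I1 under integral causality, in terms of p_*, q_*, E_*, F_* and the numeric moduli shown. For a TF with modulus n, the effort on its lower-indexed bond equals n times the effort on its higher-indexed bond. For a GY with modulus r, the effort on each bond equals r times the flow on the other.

dp_I1/dt = E_Se1 + E_Se2 - 19*p_I1/4

#3 stroke at J2  (Se1: effort source, stroke at far end)
#4 stroke at J2  (source Se2 imposes e)
#2 stroke at I1  (I1: I, integral causality)
#1 stroke at J2  (common-f at J2 fixed by 2)
#6 stroke at J2  (J2 flow already set via bond 2)
#0 stroke at J1  (GY1: gyrator matches bond 1)
#5 stroke at R1  (J1: last free bond brings flow in)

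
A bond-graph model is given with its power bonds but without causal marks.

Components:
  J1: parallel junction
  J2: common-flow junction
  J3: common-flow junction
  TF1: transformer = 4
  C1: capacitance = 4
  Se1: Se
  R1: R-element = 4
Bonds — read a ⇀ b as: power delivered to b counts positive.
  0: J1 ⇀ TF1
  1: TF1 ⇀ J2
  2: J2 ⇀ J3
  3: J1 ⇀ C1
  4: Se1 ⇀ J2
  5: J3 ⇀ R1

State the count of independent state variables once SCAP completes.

1  (C1 all integral)

b4 stroke→J2  (Se1 fixes effort; stroke away)
b3 stroke→J1  (prefer integral on C1)
b0 stroke→TF1  (J1: bond 3 brought effort, rest push out)
b1 stroke→J2  (TF TF1: opposite of bond 0)
b2 stroke→J3  (closing 1-jn rule on J2)
b5 stroke→R1  (J3 needs exactly one f-in)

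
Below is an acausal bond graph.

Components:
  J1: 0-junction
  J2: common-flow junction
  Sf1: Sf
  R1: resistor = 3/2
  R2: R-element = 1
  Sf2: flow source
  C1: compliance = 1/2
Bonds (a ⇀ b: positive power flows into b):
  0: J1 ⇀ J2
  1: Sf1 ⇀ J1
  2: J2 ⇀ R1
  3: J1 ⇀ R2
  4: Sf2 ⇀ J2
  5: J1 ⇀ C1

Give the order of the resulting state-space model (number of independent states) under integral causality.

bond 1 →Sf1  (source Sf1 imposes f)
bond 4 →Sf2  (source Sf2 imposes f)
bond 0 →J2  (common-f at J2 fixed by 4)
bond 2 →J2  (J2: bond 4 brought flow, rest push out)
bond 5 →J1  (C1 integral (e out))
bond 3 →R2  (common-e at J1 fixed by 5)

1  (C1 all integral)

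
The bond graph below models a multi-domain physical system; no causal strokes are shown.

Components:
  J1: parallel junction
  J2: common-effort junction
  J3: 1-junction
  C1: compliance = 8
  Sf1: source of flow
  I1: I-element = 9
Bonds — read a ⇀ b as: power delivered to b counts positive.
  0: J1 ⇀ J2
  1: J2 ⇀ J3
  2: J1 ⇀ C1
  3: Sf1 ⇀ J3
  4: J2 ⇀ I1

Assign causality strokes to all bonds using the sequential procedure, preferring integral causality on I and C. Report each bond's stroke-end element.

#0 |J2
#1 |J3
#2 |J1
#3 |Sf1
#4 |I1

bond 3 stroke at Sf1  (Sf1 fixes flow; stroke at Sf1)
bond 1 stroke at J3  (J3: bond 3 brought flow, rest push out)
bond 2 stroke at J1  (C1 integral (e out))
bond 0 stroke at J2  (0-jn J1 has e-setter on 2)
bond 4 stroke at I1  (common-e at J2 fixed by 0)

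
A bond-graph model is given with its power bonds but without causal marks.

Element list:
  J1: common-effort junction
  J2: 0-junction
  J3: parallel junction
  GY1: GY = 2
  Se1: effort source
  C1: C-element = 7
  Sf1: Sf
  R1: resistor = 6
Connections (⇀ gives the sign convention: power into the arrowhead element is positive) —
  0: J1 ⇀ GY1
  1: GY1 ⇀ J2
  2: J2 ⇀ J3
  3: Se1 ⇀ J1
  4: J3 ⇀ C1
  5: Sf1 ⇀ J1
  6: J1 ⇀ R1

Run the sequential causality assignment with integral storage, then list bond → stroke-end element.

#0 stroke→GY1
#1 stroke→GY1
#2 stroke→J2
#3 stroke→J1
#4 stroke→J3
#5 stroke→Sf1
#6 stroke→R1

b3 →J1  (Se1 fixes effort; stroke away)
b5 →Sf1  (Sf1 (Sf) sets flow on bond)
b0 →GY1  (J1: bond 3 brought effort, rest push out)
b6 →R1  (J1: bond 3 brought effort, rest push out)
b1 →GY1  (GY GY1: same side as bond 0)
b2 →J2  (closing 0-jn rule on J2)
b4 →J3  (J3 needs exactly one e-in)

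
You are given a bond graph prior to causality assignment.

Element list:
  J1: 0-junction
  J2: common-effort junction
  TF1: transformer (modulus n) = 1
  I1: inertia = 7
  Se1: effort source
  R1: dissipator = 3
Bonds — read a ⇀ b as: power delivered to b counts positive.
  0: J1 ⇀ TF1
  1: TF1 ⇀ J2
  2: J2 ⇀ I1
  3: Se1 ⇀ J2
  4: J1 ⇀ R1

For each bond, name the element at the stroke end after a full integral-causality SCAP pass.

b3 stroke at J2  (Se1 fixes effort; stroke away)
b1 stroke at TF1  (J2 effort already set via bond 3)
b2 stroke at I1  (J2 effort already set via bond 3)
b0 stroke at J1  (TF1: transformer flips bond 1)
b4 stroke at R1  (J1: bond 0 brought effort, rest push out)

bond 0 stroke at J1
bond 1 stroke at TF1
bond 2 stroke at I1
bond 3 stroke at J2
bond 4 stroke at R1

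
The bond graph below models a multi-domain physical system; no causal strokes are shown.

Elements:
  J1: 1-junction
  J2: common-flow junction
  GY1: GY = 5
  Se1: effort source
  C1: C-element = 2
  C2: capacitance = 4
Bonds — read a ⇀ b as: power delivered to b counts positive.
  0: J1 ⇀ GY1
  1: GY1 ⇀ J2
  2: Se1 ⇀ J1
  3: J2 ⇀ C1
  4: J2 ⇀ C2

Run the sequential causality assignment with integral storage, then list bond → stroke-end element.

bond 0 stroke at GY1
bond 1 stroke at GY1
bond 2 stroke at J1
bond 3 stroke at J2
bond 4 stroke at J2

b2 →J1  (Se1: effort source, stroke at far end)
b0 →GY1  (only one flow-in slot at J1)
b1 →GY1  (GY1 both-in/both-out from 0)
b3 →J2  (common-f at J2 fixed by 1)
b4 →J2  (1-jn J2 has f-setter on 1)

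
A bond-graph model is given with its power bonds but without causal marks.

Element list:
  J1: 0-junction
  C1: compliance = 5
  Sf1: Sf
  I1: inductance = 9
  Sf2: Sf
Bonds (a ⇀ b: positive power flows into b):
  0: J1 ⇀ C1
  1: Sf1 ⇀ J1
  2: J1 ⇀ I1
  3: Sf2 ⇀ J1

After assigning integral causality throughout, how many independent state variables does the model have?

b1 stroke→Sf1  (Sf1: flow source, stroke at near end)
b3 stroke→Sf2  (Sf2 (Sf) sets flow on bond)
b0 stroke→J1  (C1 outputs effort q/C1)
b2 stroke→I1  (0-jn J1 has e-setter on 0)

2  (C1, I1 all integral)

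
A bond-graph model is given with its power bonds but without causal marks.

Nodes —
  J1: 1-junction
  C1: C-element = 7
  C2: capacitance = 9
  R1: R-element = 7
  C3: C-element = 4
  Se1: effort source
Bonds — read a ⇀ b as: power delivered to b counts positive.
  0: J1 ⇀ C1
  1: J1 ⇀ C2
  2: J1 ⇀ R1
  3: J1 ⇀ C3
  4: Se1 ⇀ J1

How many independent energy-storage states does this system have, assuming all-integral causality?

3  (C1, C2, C3 all integral)

β4 stroke→J1  (source Se1 imposes e)
β0 stroke→J1  (C1: C, integral causality)
β1 stroke→J1  (prefer integral on C2)
β3 stroke→J1  (prefer integral on C3)
β2 stroke→R1  (J1: last free bond brings flow in)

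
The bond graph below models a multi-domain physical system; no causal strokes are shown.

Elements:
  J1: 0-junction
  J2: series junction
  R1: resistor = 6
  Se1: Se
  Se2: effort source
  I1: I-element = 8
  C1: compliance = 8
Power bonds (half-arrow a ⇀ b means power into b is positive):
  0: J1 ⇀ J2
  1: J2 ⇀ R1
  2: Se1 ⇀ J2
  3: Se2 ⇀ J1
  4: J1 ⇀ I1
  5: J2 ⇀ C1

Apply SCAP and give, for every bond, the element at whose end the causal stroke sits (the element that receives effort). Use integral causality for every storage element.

β0 stroke at J2
β1 stroke at R1
β2 stroke at J2
β3 stroke at J1
β4 stroke at I1
β5 stroke at J2

β2 →J2  (Se1: effort source, stroke at far end)
β3 →J1  (source Se2 imposes e)
β0 →J2  (J1 effort already set via bond 3)
β4 →I1  (0-jn J1 has e-setter on 3)
β5 →J2  (prefer integral on C1)
β1 →R1  (only one flow-in slot at J2)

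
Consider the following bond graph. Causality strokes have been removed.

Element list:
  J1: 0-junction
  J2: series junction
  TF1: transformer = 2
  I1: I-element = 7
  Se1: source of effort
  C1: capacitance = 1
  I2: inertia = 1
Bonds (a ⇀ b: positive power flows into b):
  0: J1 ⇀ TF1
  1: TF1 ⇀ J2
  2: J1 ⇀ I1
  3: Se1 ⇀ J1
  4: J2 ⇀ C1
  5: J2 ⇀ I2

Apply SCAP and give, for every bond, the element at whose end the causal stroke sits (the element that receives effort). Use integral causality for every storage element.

β3 →J1  (Se1 fixes effort; stroke away)
β0 →TF1  (J1 effort already set via bond 3)
β2 →I1  (J1 effort already set via bond 3)
β1 →J2  (through TF1, causality passes straight; one stroke at TF1)
β4 →J2  (C1 outputs effort q/C1)
β5 →I2  (J2 needs exactly one f-in)

bond 0 stroke→TF1
bond 1 stroke→J2
bond 2 stroke→I1
bond 3 stroke→J1
bond 4 stroke→J2
bond 5 stroke→I2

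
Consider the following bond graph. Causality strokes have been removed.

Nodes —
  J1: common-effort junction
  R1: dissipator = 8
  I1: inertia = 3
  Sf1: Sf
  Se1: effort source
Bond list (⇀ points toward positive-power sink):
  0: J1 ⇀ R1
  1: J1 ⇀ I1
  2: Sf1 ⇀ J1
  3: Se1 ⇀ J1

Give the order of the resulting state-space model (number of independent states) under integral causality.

#2 stroke at Sf1  (Sf1: flow source, stroke at near end)
#3 stroke at J1  (Se1 fixes effort; stroke away)
#0 stroke at R1  (common-e at J1 fixed by 3)
#1 stroke at I1  (0-jn J1 has e-setter on 3)

1  (I1 all integral)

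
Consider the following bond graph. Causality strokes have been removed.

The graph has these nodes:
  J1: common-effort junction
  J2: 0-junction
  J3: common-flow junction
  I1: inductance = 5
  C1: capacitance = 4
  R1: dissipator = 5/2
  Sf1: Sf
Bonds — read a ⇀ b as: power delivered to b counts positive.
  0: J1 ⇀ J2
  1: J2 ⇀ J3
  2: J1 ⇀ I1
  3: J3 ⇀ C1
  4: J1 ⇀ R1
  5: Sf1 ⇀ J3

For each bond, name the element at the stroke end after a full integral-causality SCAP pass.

bond 5 |Sf1  (Sf1 (Sf) sets flow on bond)
bond 1 |J3  (1-jn J3 has f-setter on 5)
bond 3 |J3  (J3 flow already set via bond 5)
bond 0 |J2  (J2: last free bond brings effort in)
bond 2 |I1  (prefer integral on I1)
bond 4 |J1  (only one effort-in slot at J1)

b0 |J2
b1 |J3
b2 |I1
b3 |J3
b4 |J1
b5 |Sf1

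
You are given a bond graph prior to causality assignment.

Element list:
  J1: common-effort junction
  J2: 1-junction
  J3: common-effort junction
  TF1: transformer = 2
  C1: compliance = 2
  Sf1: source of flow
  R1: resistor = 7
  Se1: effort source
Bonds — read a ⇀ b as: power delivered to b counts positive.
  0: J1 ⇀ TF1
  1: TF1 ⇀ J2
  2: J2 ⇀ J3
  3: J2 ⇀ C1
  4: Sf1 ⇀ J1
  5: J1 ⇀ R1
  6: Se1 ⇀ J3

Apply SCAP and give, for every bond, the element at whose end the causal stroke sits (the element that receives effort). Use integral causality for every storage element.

β0 stroke→J1
β1 stroke→TF1
β2 stroke→J2
β3 stroke→J2
β4 stroke→Sf1
β5 stroke→R1
β6 stroke→J3

β4 stroke at Sf1  (Sf1: flow source, stroke at near end)
β6 stroke at J3  (Se1 (Se) sets effort on bond)
β2 stroke at J2  (J3: bond 6 brought effort, rest push out)
β3 stroke at J2  (C1 integral (e out))
β1 stroke at TF1  (J2 needs exactly one f-in)
β0 stroke at J1  (TF1: transformer flips bond 1)
β5 stroke at R1  (0-jn J1 has e-setter on 0)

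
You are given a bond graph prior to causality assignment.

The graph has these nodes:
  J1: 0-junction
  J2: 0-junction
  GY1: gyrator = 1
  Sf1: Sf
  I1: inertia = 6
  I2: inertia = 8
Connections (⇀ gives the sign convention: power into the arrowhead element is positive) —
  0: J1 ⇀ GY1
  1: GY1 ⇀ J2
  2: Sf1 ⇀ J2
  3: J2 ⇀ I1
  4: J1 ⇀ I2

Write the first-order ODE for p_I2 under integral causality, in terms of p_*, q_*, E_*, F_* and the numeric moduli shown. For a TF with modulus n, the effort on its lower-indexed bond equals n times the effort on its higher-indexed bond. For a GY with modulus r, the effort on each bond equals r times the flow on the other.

dp_I2/dt = -F_Sf1 + p_I1/6

b2 stroke→Sf1  (Sf1 (Sf) sets flow on bond)
b3 stroke→I1  (I1 outputs flow p/I1)
b1 stroke→J2  (closing 0-jn rule on J2)
b0 stroke→J1  (GY GY1: same side as bond 1)
b4 stroke→I2  (common-e at J1 fixed by 0)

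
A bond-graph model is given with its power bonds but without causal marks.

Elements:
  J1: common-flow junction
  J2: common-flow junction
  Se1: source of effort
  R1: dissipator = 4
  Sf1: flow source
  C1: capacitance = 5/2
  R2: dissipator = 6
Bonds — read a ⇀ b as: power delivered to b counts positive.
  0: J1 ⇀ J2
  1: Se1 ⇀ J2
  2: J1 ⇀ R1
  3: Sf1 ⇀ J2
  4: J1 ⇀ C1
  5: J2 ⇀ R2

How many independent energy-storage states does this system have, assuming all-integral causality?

β1 |J2  (source Se1 imposes e)
β3 |Sf1  (Sf1: flow source, stroke at near end)
β0 |J2  (J2 flow already set via bond 3)
β5 |J2  (J2: bond 3 brought flow, rest push out)
β2 |J1  (J1 flow already set via bond 0)
β4 |J1  (J1 flow already set via bond 0)

1  (C1 all integral)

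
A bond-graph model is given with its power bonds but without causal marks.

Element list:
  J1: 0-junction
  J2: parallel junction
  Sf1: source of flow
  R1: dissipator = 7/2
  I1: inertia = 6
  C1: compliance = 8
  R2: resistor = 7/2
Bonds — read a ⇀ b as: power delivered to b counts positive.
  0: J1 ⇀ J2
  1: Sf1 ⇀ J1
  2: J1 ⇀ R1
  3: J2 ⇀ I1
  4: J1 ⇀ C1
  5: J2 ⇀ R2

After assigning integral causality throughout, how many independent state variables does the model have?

b1 →Sf1  (Sf1 fixes flow; stroke at Sf1)
b3 →I1  (I1: I, integral causality)
b4 →J1  (C1 outputs effort q/C1)
b0 →J2  (J1: bond 4 brought effort, rest push out)
b2 →R1  (0-jn J1 has e-setter on 4)
b5 →R2  (common-e at J2 fixed by 0)

2  (C1, I1 all integral)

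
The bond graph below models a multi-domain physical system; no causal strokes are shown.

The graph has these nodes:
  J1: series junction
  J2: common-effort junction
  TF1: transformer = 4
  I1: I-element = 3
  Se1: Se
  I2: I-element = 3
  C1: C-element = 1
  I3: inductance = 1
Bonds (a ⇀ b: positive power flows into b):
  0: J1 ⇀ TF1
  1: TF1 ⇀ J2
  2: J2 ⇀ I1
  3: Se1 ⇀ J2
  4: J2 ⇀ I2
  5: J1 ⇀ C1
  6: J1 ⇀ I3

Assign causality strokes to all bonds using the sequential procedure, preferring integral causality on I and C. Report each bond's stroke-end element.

bond 0 stroke→J1
bond 1 stroke→TF1
bond 2 stroke→I1
bond 3 stroke→J2
bond 4 stroke→I2
bond 5 stroke→J1
bond 6 stroke→I3

bond 3 stroke at J2  (Se1 (Se) sets effort on bond)
bond 1 stroke at TF1  (J2: bond 3 brought effort, rest push out)
bond 2 stroke at I1  (J2: bond 3 brought effort, rest push out)
bond 4 stroke at I2  (J2: bond 3 brought effort, rest push out)
bond 0 stroke at J1  (TF TF1: opposite of bond 1)
bond 5 stroke at J1  (C1: C, integral causality)
bond 6 stroke at I3  (J1 needs exactly one f-in)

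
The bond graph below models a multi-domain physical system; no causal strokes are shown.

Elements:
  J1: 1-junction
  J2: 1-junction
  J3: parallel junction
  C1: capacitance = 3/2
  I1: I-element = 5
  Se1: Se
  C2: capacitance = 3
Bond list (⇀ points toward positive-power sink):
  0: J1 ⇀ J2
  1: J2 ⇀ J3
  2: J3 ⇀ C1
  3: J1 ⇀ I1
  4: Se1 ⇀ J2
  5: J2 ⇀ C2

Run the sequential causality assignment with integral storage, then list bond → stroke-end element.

bond 0 →J1
bond 1 →J2
bond 2 →J3
bond 3 →I1
bond 4 →J2
bond 5 →J2

β4 →J2  (Se1: effort source, stroke at far end)
β2 →J3  (prefer integral on C1)
β1 →J2  (J3: bond 2 brought effort, rest push out)
β3 →I1  (prefer integral on I1)
β0 →J1  (1-jn J1 has f-setter on 3)
β5 →J2  (J2: bond 0 brought flow, rest push out)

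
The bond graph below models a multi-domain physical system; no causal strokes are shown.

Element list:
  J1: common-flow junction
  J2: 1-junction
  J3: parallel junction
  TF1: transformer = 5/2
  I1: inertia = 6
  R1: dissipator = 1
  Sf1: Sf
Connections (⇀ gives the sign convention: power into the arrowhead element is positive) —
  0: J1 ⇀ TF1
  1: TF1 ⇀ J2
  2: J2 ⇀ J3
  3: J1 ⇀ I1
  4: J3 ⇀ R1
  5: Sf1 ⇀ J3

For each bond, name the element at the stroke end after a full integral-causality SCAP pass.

bond 5 stroke→Sf1  (Sf1 (Sf) sets flow on bond)
bond 3 stroke→I1  (I1: I, integral causality)
bond 0 stroke→J1  (J1: bond 3 brought flow, rest push out)
bond 1 stroke→TF1  (TF1: transformer flips bond 0)
bond 2 stroke→J2  (1-jn J2 has f-setter on 1)
bond 4 stroke→J3  (J3 needs exactly one e-in)

bond 0 →J1
bond 1 →TF1
bond 2 →J2
bond 3 →I1
bond 4 →J3
bond 5 →Sf1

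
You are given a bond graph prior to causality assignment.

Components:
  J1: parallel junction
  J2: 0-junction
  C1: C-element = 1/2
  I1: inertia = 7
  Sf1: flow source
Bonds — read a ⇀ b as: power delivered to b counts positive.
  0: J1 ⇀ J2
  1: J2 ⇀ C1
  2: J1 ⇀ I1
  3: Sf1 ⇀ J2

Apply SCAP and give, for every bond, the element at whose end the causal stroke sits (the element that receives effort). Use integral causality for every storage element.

bond 0 stroke→J1
bond 1 stroke→J2
bond 2 stroke→I1
bond 3 stroke→Sf1

bond 3 stroke at Sf1  (source Sf1 imposes f)
bond 1 stroke at J2  (prefer integral on C1)
bond 0 stroke at J1  (common-e at J2 fixed by 1)
bond 2 stroke at I1  (J1 effort already set via bond 0)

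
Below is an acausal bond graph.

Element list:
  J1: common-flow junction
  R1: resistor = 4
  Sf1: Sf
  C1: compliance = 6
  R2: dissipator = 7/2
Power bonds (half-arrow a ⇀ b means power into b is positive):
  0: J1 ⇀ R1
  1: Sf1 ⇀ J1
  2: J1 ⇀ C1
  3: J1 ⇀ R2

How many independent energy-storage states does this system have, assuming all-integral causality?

1  (C1 all integral)

bond 1 stroke at Sf1  (Sf1: flow source, stroke at near end)
bond 0 stroke at J1  (common-f at J1 fixed by 1)
bond 2 stroke at J1  (J1 flow already set via bond 1)
bond 3 stroke at J1  (J1: bond 1 brought flow, rest push out)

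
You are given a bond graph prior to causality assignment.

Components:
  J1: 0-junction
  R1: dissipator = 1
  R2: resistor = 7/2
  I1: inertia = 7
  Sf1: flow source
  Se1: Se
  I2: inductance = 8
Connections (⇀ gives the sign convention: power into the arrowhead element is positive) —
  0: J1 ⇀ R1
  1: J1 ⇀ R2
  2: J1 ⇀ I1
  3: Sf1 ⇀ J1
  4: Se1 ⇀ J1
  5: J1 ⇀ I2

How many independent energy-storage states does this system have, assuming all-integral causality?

2  (I1, I2 all integral)

#3 →Sf1  (source Sf1 imposes f)
#4 →J1  (Se1 (Se) sets effort on bond)
#0 →R1  (J1 effort already set via bond 4)
#1 →R2  (J1: bond 4 brought effort, rest push out)
#2 →I1  (J1 effort already set via bond 4)
#5 →I2  (J1 effort already set via bond 4)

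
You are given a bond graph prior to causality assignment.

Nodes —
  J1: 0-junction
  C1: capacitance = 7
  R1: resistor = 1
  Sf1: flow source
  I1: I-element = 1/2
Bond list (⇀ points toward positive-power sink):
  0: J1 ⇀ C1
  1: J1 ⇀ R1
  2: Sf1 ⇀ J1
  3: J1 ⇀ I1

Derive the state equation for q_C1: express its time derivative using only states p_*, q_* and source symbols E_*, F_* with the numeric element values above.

dq_C1/dt = F_Sf1 - 2*p_I1 - q_C1/7

b2 stroke at Sf1  (source Sf1 imposes f)
b0 stroke at J1  (C1 outputs effort q/C1)
b1 stroke at R1  (common-e at J1 fixed by 0)
b3 stroke at I1  (J1: bond 0 brought effort, rest push out)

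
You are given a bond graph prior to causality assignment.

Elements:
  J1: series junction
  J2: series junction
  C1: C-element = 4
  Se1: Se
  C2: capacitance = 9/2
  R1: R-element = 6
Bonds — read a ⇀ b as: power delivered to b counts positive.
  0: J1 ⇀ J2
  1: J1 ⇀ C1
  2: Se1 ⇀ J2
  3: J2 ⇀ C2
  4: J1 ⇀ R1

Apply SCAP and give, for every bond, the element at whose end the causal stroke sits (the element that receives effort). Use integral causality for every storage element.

b2 |J2  (source Se1 imposes e)
b1 |J1  (C1 integral (e out))
b3 |J2  (C2: C, integral causality)
b0 |J1  (only one flow-in slot at J2)
b4 |R1  (J1: last free bond brings flow in)

bond 0 →J1
bond 1 →J1
bond 2 →J2
bond 3 →J2
bond 4 →R1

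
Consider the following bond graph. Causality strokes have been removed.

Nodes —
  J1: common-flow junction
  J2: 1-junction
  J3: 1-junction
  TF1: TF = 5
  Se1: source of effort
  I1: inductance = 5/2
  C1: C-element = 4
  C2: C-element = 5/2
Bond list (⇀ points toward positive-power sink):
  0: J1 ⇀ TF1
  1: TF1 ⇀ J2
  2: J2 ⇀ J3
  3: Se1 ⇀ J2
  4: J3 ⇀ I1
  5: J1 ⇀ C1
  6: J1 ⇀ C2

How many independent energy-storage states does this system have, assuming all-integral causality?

3  (C1, C2, I1 all integral)

#3 stroke→J2  (source Se1 imposes e)
#4 stroke→I1  (I1 outputs flow p/I1)
#2 stroke→J3  (common-f at J3 fixed by 4)
#1 stroke→J2  (common-f at J2 fixed by 2)
#0 stroke→TF1  (through TF1, causality passes straight; one stroke at TF1)
#5 stroke→J1  (1-jn J1 has f-setter on 0)
#6 stroke→J1  (J1: bond 0 brought flow, rest push out)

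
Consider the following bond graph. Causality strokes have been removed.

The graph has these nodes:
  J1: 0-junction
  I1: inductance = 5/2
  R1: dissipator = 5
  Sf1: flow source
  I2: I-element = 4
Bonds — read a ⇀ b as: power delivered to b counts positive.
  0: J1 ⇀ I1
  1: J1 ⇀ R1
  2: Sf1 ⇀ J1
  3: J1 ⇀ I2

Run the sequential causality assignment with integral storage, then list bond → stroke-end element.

bond 0 →I1
bond 1 →J1
bond 2 →Sf1
bond 3 →I2

#2 →Sf1  (Sf1 fixes flow; stroke at Sf1)
#0 →I1  (I1 integral (f out))
#3 →I2  (I2 outputs flow p/I2)
#1 →J1  (only one effort-in slot at J1)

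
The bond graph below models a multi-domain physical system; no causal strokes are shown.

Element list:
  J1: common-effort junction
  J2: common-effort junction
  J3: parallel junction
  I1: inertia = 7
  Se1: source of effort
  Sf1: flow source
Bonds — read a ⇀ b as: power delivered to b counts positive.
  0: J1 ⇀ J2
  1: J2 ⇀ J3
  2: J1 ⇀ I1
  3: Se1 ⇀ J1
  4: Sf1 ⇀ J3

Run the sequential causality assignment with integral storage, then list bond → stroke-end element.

b0 |J2
b1 |J3
b2 |I1
b3 |J1
b4 |Sf1

bond 3 stroke→J1  (Se1: effort source, stroke at far end)
bond 4 stroke→Sf1  (Sf1: flow source, stroke at near end)
bond 0 stroke→J2  (common-e at J1 fixed by 3)
bond 2 stroke→I1  (J1 effort already set via bond 3)
bond 1 stroke→J3  (common-e at J2 fixed by 0)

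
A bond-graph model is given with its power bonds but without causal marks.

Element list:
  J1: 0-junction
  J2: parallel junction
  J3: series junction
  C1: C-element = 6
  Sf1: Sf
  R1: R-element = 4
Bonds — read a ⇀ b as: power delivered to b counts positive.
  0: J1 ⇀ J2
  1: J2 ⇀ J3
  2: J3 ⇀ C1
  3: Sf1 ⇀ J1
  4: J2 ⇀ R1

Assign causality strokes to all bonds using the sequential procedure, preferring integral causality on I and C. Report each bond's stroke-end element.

b0 |J1
b1 |J2
b2 |J3
b3 |Sf1
b4 |R1

β3 |Sf1  (Sf1 (Sf) sets flow on bond)
β0 |J1  (only one effort-in slot at J1)
β2 |J3  (C1 outputs effort q/C1)
β1 |J2  (only one flow-in slot at J3)
β4 |R1  (J2: bond 1 brought effort, rest push out)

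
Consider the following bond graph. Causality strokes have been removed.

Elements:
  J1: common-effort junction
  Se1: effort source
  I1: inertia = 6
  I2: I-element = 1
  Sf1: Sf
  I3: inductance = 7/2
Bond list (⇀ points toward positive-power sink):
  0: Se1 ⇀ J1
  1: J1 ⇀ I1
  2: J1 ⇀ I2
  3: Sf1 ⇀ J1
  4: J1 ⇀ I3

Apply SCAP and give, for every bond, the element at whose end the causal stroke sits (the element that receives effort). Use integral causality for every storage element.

b0 →J1
b1 →I1
b2 →I2
b3 →Sf1
b4 →I3

#0 |J1  (source Se1 imposes e)
#3 |Sf1  (Sf1: flow source, stroke at near end)
#1 |I1  (common-e at J1 fixed by 0)
#2 |I2  (common-e at J1 fixed by 0)
#4 |I3  (0-jn J1 has e-setter on 0)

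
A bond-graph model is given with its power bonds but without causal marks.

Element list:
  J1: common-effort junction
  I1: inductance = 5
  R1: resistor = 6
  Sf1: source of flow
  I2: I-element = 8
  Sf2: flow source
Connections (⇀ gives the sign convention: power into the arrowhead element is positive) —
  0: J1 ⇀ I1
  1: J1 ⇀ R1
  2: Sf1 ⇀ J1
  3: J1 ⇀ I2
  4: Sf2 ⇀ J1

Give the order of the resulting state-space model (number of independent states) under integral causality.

bond 2 stroke→Sf1  (Sf1 fixes flow; stroke at Sf1)
bond 4 stroke→Sf2  (Sf2 fixes flow; stroke at Sf2)
bond 0 stroke→I1  (I1: I, integral causality)
bond 3 stroke→I2  (prefer integral on I2)
bond 1 stroke→J1  (J1 needs exactly one e-in)

2  (I1, I2 all integral)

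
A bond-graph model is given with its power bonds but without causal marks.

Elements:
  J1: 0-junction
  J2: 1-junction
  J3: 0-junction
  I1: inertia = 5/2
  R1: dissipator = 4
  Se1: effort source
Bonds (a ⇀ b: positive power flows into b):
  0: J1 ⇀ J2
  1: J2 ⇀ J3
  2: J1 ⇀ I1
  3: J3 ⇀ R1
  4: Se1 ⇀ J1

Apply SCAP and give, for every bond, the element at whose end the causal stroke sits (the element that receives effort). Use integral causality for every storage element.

b0 |J2
b1 |J3
b2 |I1
b3 |R1
b4 |J1

#4 stroke→J1  (source Se1 imposes e)
#0 stroke→J2  (J1: bond 4 brought effort, rest push out)
#2 stroke→I1  (J1 effort already set via bond 4)
#1 stroke→J3  (only one flow-in slot at J2)
#3 stroke→R1  (common-e at J3 fixed by 1)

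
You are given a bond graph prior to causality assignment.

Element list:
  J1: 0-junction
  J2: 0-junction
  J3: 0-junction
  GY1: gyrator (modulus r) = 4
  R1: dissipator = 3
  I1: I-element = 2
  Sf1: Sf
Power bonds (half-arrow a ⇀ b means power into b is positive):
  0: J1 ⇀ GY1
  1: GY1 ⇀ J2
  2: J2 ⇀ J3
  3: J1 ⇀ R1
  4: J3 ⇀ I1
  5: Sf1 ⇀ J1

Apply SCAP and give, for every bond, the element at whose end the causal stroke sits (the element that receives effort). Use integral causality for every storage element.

bond 0 |J1
bond 1 |J2
bond 2 |J3
bond 3 |R1
bond 4 |I1
bond 5 |Sf1

bond 5 →Sf1  (Sf1 (Sf) sets flow on bond)
bond 4 →I1  (I1: I, integral causality)
bond 2 →J3  (closing 0-jn rule on J3)
bond 1 →J2  (J2 needs exactly one e-in)
bond 0 →J1  (through GY1, causality inverts; strokes same side of GY1)
bond 3 →R1  (J1: bond 0 brought effort, rest push out)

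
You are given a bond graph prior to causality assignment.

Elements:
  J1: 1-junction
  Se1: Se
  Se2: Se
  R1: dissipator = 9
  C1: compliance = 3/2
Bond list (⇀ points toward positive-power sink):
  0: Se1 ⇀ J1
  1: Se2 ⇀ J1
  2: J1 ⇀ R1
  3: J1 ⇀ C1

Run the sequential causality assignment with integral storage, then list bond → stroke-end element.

#0 →J1
#1 →J1
#2 →R1
#3 →J1

bond 0 |J1  (Se1 fixes effort; stroke away)
bond 1 |J1  (source Se2 imposes e)
bond 3 |J1  (C1 integral (e out))
bond 2 |R1  (J1 needs exactly one f-in)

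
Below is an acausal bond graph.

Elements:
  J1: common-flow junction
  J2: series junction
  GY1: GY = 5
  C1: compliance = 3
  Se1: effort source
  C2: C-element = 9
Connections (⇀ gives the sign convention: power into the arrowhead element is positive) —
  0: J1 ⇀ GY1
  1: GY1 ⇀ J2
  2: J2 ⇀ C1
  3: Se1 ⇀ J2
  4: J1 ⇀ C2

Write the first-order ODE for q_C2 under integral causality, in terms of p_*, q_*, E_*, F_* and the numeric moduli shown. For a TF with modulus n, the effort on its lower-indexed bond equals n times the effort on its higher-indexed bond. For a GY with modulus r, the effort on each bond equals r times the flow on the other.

dq_C2/dt = -E_Se1/5 + q_C1/15

bond 3 →J2  (Se1 (Se) sets effort on bond)
bond 2 →J2  (C1 outputs effort q/C1)
bond 1 →GY1  (J2 needs exactly one f-in)
bond 0 →GY1  (GY1 both-in/both-out from 1)
bond 4 →J1  (J1: bond 0 brought flow, rest push out)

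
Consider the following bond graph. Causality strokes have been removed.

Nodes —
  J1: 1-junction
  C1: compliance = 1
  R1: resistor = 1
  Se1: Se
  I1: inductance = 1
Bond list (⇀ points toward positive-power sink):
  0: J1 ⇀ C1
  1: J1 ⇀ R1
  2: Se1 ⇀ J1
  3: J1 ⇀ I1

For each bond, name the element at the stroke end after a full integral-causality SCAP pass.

b0 stroke→J1
b1 stroke→J1
b2 stroke→J1
b3 stroke→I1

bond 2 stroke→J1  (Se1 fixes effort; stroke away)
bond 0 stroke→J1  (C1: C, integral causality)
bond 3 stroke→I1  (I1 outputs flow p/I1)
bond 1 stroke→J1  (common-f at J1 fixed by 3)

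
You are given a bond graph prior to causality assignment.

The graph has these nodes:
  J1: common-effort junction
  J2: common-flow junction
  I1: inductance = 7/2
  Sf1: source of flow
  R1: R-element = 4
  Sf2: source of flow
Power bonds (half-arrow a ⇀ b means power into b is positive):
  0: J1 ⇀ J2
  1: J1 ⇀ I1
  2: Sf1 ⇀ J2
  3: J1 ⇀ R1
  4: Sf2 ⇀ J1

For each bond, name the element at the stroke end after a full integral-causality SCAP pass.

b2 →Sf1  (Sf1: flow source, stroke at near end)
b4 →Sf2  (Sf2: flow source, stroke at near end)
b0 →J2  (J2: bond 2 brought flow, rest push out)
b1 →I1  (I1 outputs flow p/I1)
b3 →J1  (only one effort-in slot at J1)

β0 stroke at J2
β1 stroke at I1
β2 stroke at Sf1
β3 stroke at J1
β4 stroke at Sf2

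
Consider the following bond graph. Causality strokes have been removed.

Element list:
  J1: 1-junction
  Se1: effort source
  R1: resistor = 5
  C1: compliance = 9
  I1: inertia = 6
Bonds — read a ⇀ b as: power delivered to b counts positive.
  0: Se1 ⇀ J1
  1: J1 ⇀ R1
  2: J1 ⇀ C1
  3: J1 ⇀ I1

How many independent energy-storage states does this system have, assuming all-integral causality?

#0 →J1  (Se1: effort source, stroke at far end)
#2 →J1  (C1 integral (e out))
#3 →I1  (I1: I, integral causality)
#1 →J1  (1-jn J1 has f-setter on 3)

2  (C1, I1 all integral)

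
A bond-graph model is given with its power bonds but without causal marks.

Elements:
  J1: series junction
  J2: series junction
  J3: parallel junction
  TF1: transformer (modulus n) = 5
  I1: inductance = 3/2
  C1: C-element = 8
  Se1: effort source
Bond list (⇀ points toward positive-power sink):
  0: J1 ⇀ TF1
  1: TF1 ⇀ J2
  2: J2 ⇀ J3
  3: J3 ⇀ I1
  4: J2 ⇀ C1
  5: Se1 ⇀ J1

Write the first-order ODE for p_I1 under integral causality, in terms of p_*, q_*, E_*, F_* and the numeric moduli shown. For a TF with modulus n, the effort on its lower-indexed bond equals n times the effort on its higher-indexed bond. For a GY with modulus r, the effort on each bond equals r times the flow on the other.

dp_I1/dt = E_Se1/5 - q_C1/8

bond 5 stroke at J1  (Se1 fixes effort; stroke away)
bond 0 stroke at TF1  (J1: last free bond brings flow in)
bond 1 stroke at J2  (TF TF1: opposite of bond 0)
bond 3 stroke at I1  (I1 outputs flow p/I1)
bond 2 stroke at J3  (only one effort-in slot at J3)
bond 4 stroke at J2  (1-jn J2 has f-setter on 2)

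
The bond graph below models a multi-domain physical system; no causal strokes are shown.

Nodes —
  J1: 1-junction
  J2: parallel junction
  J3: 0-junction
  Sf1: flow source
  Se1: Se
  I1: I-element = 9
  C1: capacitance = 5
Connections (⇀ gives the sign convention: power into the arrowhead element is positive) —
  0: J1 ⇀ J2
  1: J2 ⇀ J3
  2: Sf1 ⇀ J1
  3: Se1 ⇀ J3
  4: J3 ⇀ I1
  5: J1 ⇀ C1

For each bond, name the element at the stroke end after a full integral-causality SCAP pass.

b2 →Sf1  (Sf1 fixes flow; stroke at Sf1)
b3 →J3  (Se1: effort source, stroke at far end)
b0 →J1  (J1: bond 2 brought flow, rest push out)
b5 →J1  (1-jn J1 has f-setter on 2)
b1 →J2  (J2 needs exactly one e-in)
b4 →I1  (common-e at J3 fixed by 3)

b0 stroke at J1
b1 stroke at J2
b2 stroke at Sf1
b3 stroke at J3
b4 stroke at I1
b5 stroke at J1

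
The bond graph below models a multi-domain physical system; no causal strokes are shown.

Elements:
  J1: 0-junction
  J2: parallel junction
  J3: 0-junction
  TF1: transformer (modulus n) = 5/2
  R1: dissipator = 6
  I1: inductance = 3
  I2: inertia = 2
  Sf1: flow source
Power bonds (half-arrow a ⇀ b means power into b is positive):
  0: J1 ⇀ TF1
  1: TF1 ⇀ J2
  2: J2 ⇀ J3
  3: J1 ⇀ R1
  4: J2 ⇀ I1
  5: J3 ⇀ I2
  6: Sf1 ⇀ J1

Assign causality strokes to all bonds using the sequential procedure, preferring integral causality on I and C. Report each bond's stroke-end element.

#0 →TF1
#1 →J2
#2 →J3
#3 →J1
#4 →I1
#5 →I2
#6 →Sf1

β6 |Sf1  (Sf1: flow source, stroke at near end)
β4 |I1  (I1 integral (f out))
β5 |I2  (prefer integral on I2)
β2 |J3  (only one effort-in slot at J3)
β1 |J2  (closing 0-jn rule on J2)
β0 |TF1  (TF1 one-in-one-out from 1)
β3 |J1  (closing 0-jn rule on J1)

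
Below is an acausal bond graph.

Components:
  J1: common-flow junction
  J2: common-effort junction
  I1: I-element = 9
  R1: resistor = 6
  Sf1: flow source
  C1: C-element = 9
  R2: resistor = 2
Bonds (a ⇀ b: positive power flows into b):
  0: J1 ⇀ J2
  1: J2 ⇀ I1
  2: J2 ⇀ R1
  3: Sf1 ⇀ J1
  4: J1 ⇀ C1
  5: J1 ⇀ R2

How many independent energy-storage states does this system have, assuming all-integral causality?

β3 stroke at Sf1  (Sf1 fixes flow; stroke at Sf1)
β0 stroke at J1  (J1: bond 3 brought flow, rest push out)
β4 stroke at J1  (common-f at J1 fixed by 3)
β5 stroke at J1  (J1: bond 3 brought flow, rest push out)
β1 stroke at I1  (I1 outputs flow p/I1)
β2 stroke at J2  (J2: last free bond brings effort in)

2  (C1, I1 all integral)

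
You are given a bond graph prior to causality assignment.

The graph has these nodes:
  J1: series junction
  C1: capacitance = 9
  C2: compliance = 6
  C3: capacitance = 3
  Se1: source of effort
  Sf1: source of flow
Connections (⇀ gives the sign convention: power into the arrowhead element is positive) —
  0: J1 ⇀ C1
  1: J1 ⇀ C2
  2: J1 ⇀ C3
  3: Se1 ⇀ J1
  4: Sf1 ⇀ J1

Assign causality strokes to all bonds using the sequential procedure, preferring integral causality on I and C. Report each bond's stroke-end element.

bond 0 |J1
bond 1 |J1
bond 2 |J1
bond 3 |J1
bond 4 |Sf1

bond 3 →J1  (Se1 fixes effort; stroke away)
bond 4 →Sf1  (source Sf1 imposes f)
bond 0 →J1  (J1 flow already set via bond 4)
bond 1 →J1  (common-f at J1 fixed by 4)
bond 2 →J1  (J1: bond 4 brought flow, rest push out)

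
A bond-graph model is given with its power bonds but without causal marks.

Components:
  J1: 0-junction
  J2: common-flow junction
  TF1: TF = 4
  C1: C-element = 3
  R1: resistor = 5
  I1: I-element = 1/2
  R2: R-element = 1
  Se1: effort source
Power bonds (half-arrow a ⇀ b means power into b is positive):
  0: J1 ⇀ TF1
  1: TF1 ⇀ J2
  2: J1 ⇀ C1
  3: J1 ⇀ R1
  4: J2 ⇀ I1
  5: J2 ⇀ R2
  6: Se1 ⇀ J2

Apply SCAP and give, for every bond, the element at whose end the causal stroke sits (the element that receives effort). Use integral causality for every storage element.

#6 stroke at J2  (Se1 fixes effort; stroke away)
#2 stroke at J1  (C1: C, integral causality)
#0 stroke at TF1  (common-e at J1 fixed by 2)
#3 stroke at R1  (0-jn J1 has e-setter on 2)
#1 stroke at J2  (TF1 one-in-one-out from 0)
#4 stroke at I1  (prefer integral on I1)
#5 stroke at J2  (1-jn J2 has f-setter on 4)

β0 |TF1
β1 |J2
β2 |J1
β3 |R1
β4 |I1
β5 |J2
β6 |J2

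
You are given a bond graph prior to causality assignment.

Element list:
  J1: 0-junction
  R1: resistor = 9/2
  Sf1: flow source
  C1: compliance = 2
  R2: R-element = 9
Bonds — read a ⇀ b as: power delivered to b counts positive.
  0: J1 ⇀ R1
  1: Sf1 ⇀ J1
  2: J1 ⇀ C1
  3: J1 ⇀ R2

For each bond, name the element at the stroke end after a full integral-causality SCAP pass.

bond 1 →Sf1  (source Sf1 imposes f)
bond 2 →J1  (C1 integral (e out))
bond 0 →R1  (0-jn J1 has e-setter on 2)
bond 3 →R2  (J1: bond 2 brought effort, rest push out)

#0 |R1
#1 |Sf1
#2 |J1
#3 |R2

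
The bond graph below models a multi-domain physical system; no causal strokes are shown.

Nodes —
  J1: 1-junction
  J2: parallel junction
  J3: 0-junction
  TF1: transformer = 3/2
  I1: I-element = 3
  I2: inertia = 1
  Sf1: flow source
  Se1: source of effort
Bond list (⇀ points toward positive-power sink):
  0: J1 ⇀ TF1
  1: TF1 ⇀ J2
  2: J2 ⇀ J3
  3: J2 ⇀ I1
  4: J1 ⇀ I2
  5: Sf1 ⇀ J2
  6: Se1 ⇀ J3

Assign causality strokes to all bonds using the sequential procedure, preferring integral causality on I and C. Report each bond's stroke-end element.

#5 |Sf1  (Sf1 (Sf) sets flow on bond)
#6 |J3  (Se1 (Se) sets effort on bond)
#2 |J2  (0-jn J3 has e-setter on 6)
#1 |TF1  (J2 effort already set via bond 2)
#3 |I1  (J2: bond 2 brought effort, rest push out)
#0 |J1  (TF TF1: opposite of bond 1)
#4 |I2  (J1 needs exactly one f-in)

#0 |J1
#1 |TF1
#2 |J2
#3 |I1
#4 |I2
#5 |Sf1
#6 |J3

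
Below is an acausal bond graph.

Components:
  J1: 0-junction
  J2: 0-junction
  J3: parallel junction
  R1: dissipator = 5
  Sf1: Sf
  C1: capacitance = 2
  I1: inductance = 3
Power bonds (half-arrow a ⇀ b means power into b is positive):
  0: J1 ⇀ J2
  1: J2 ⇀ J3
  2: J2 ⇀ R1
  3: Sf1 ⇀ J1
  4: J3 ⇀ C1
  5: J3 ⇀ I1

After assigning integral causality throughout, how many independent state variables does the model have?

2  (C1, I1 all integral)

β3 |Sf1  (source Sf1 imposes f)
β0 |J1  (only one effort-in slot at J1)
β4 |J3  (C1 outputs effort q/C1)
β1 |J2  (J3: bond 4 brought effort, rest push out)
β5 |I1  (J3 effort already set via bond 4)
β2 |R1  (common-e at J2 fixed by 1)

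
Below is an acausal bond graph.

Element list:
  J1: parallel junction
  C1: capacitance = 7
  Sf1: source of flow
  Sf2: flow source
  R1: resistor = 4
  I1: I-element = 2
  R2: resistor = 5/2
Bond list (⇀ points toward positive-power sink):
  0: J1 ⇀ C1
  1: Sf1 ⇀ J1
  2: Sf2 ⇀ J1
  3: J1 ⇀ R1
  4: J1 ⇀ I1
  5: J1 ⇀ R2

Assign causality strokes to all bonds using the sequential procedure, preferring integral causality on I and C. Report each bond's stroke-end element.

b0 |J1
b1 |Sf1
b2 |Sf2
b3 |R1
b4 |I1
b5 |R2

β1 |Sf1  (Sf1 fixes flow; stroke at Sf1)
β2 |Sf2  (Sf2: flow source, stroke at near end)
β0 |J1  (C1: C, integral causality)
β3 |R1  (common-e at J1 fixed by 0)
β4 |I1  (J1 effort already set via bond 0)
β5 |R2  (common-e at J1 fixed by 0)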